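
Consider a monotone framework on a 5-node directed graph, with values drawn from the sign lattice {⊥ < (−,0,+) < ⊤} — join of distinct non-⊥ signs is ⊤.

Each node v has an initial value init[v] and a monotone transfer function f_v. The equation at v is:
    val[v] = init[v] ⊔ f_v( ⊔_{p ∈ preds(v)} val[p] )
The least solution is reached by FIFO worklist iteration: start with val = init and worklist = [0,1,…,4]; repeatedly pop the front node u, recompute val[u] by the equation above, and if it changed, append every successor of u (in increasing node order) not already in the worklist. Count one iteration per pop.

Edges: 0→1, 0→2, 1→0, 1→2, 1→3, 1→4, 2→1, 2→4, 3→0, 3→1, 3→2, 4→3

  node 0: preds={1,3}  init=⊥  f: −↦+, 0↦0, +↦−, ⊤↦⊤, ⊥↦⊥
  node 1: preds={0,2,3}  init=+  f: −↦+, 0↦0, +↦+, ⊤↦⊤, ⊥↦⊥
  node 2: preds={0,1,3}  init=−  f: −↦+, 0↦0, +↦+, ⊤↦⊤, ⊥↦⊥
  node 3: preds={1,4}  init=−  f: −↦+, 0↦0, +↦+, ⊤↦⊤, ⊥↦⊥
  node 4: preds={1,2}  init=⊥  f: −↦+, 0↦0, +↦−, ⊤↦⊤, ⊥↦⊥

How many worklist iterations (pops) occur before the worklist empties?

9

Trace (9 dequeues):
  [1] u=0 | in ⊤ | out ⊤ | prev ⊥ | push {}
  [2] u=1 | in ⊤ | out ⊤ | prev + | push {0}
  [3] u=2 | in ⊤ | out ⊤ | prev − | push {1}
  [4] u=3 | in ⊤ | out ⊤ | prev − | push {2}
  [5] u=4 | in ⊤ | out ⊤ | prev ⊥ | push {3}
  [6] u=0 | in ⊤ | out ⊤ | ==
  [7] u=1 | in ⊤ | out ⊤ | ==
  [8] u=2 | in ⊤ | out ⊤ | ==
  [9] u=3 | in ⊤ | out ⊤ | ==

Converged values:
  [0] ⊤
  [1] ⊤
  [2] ⊤
  [3] ⊤
  [4] ⊤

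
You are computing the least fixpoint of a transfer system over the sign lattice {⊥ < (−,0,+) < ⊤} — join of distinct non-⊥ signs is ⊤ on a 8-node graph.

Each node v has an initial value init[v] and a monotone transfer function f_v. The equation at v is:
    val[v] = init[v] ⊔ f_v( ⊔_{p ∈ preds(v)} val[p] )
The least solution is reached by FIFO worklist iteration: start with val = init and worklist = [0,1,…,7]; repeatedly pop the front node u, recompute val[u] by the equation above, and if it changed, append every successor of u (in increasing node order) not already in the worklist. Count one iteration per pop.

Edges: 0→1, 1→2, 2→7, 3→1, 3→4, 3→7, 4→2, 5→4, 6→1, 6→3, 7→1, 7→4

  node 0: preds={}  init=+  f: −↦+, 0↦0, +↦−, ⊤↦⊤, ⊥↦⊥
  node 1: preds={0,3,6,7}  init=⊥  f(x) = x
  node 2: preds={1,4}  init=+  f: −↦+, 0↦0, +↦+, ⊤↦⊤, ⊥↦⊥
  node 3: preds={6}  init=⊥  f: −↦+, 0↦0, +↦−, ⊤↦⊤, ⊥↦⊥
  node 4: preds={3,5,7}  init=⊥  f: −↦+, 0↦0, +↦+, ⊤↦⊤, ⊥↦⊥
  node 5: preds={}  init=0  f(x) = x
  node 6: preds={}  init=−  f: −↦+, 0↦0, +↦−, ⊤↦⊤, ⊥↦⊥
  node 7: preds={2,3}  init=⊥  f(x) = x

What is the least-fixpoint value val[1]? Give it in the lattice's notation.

Trace (11 dequeues):
  [1] u=0 | in ⊥ | out + | ==
  [2] u=1 | in ⊤ | out ⊤ | prev ⊥ | push {}
  [3] u=2 | in ⊤ | out ⊤ | prev + | push {}
  [4] u=3 | in − | out + | prev ⊥ | push {1}
  [5] u=4 | in ⊤ | out ⊤ | prev ⊥ | push {2}
  [6] u=5 | in ⊥ | out 0 | ==
  [7] u=6 | in ⊥ | out − | ==
  [8] u=7 | in ⊤ | out ⊤ | prev ⊥ | push {4}
  [9] u=1 | in ⊤ | out ⊤ | ==
  [10] u=2 | in ⊤ | out ⊤ | ==
  [11] u=4 | in ⊤ | out ⊤ | ==

Converged values:
  [0] +
  [1] ⊤
  [2] ⊤
  [3] +
  [4] ⊤
  [5] 0
  [6] −
  [7] ⊤

⊤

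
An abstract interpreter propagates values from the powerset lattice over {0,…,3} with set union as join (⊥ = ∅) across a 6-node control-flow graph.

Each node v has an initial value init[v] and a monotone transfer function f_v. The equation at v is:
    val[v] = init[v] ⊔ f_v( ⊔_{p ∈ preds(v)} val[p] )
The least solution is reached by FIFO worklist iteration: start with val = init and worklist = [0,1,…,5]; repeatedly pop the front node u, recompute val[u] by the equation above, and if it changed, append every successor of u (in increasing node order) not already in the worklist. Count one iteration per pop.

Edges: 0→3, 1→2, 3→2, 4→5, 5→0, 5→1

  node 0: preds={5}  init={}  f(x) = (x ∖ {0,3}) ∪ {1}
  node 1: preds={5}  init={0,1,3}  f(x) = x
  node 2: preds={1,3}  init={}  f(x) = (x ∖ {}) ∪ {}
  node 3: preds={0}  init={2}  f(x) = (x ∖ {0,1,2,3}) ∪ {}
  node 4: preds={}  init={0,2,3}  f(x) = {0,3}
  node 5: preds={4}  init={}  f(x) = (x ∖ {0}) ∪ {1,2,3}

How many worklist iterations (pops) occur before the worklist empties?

Worklist (10 pops):
  #1 pop 0: in={} → {1} (was {}); enqueue []
  #2 pop 1: in={} → {0,1,3} (no change)
  #3 pop 2: in={0,1,2,3} → {0,1,2,3} (was {}); enqueue []
  #4 pop 3: in={1} → {2} (no change)
  #5 pop 4: in={} → {0,2,3} (no change)
  #6 pop 5: in={0,2,3} → {1,2,3} (was {}); enqueue [0,1]
  #7 pop 0: in={1,2,3} → {1,2} (was {1}); enqueue [3]
  #8 pop 1: in={1,2,3} → {0,1,2,3} (was {0,1,3}); enqueue [2]
  #9 pop 3: in={1,2} → {2} (no change)
  #10 pop 2: in={0,1,2,3} → {0,1,2,3} (no change)

Fixpoint:
  val[0] = {1,2}
  val[1] = {0,1,2,3}
  val[2] = {0,1,2,3}
  val[3] = {2}
  val[4] = {0,2,3}
  val[5] = {1,2,3}

10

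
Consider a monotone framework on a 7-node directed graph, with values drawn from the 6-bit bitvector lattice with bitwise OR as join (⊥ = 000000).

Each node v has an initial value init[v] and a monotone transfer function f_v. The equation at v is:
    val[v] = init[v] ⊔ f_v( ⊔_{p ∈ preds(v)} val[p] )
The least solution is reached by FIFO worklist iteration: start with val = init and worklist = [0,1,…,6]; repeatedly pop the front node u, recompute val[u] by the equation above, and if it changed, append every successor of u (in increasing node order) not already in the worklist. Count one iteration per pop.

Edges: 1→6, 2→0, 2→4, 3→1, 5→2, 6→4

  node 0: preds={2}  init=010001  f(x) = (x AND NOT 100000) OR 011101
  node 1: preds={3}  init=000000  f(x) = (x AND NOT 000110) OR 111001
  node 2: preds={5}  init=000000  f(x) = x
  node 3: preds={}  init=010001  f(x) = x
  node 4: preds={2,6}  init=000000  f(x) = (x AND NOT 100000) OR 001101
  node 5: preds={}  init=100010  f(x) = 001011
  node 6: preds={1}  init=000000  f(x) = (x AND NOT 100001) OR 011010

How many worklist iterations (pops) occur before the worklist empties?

11

Worklist (11 pops):
  #1 pop 0: in=000000 → 011101 (was 010001); enqueue []
  #2 pop 1: in=010001 → 111001 (was 000000); enqueue []
  #3 pop 2: in=100010 → 100010 (was 000000); enqueue [0]
  #4 pop 3: in=000000 → 010001 (no change)
  #5 pop 4: in=100010 → 001111 (was 000000); enqueue []
  #6 pop 5: in=000000 → 101011 (was 100010); enqueue [2]
  #7 pop 6: in=111001 → 011010 (was 000000); enqueue [4]
  #8 pop 0: in=100010 → 011111 (was 011101); enqueue []
  #9 pop 2: in=101011 → 101011 (was 100010); enqueue [0]
  #10 pop 4: in=111011 → 011111 (was 001111); enqueue []
  #11 pop 0: in=101011 → 011111 (no change)

Fixpoint:
  val[0] = 011111
  val[1] = 111001
  val[2] = 101011
  val[3] = 010001
  val[4] = 011111
  val[5] = 101011
  val[6] = 011010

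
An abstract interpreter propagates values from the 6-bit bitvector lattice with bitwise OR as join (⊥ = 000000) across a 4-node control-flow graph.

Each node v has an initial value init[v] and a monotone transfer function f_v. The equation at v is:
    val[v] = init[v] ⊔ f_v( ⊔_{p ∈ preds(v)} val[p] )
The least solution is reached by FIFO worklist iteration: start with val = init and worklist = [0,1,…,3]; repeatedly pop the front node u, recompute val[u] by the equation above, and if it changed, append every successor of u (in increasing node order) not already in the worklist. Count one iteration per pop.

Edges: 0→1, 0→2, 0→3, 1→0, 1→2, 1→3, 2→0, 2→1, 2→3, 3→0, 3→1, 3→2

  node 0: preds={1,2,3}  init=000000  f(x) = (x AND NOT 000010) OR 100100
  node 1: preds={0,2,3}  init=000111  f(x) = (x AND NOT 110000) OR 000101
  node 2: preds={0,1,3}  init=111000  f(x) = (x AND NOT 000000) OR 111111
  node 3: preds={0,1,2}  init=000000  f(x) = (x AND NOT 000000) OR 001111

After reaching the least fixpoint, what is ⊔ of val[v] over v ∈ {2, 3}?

Trace (7 dequeues):
  [1] u=0 | in 111111 | out 111101 | prev 000000 | push {}
  [2] u=1 | in 111101 | out 001111 | prev 000111 | push {0}
  [3] u=2 | in 111111 | out 111111 | prev 111000 | push {1}
  [4] u=3 | in 111111 | out 111111 | prev 000000 | push {2}
  [5] u=0 | in 111111 | out 111101 | ==
  [6] u=1 | in 111111 | out 001111 | ==
  [7] u=2 | in 111111 | out 111111 | ==

Converged values:
  [0] 111101
  [1] 001111
  [2] 111111
  [3] 111111

111111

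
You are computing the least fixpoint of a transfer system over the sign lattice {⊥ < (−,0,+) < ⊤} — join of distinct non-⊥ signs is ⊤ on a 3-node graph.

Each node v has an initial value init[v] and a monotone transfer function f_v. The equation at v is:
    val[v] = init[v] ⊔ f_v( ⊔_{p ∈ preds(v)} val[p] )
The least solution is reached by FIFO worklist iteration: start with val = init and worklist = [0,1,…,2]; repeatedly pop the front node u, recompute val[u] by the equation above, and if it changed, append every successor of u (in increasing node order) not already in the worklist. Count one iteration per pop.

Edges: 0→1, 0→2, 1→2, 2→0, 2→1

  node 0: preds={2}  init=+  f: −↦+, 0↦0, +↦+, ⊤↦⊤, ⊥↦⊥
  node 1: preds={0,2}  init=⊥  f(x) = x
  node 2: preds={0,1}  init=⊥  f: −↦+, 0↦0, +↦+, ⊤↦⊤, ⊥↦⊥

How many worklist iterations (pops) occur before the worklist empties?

Worklist (5 pops):
  #1 pop 0: in=⊥ → + (no change)
  #2 pop 1: in=+ → + (was ⊥); enqueue []
  #3 pop 2: in=+ → + (was ⊥); enqueue [0,1]
  #4 pop 0: in=+ → + (no change)
  #5 pop 1: in=+ → + (no change)

Fixpoint:
  val[0] = +
  val[1] = +
  val[2] = +

5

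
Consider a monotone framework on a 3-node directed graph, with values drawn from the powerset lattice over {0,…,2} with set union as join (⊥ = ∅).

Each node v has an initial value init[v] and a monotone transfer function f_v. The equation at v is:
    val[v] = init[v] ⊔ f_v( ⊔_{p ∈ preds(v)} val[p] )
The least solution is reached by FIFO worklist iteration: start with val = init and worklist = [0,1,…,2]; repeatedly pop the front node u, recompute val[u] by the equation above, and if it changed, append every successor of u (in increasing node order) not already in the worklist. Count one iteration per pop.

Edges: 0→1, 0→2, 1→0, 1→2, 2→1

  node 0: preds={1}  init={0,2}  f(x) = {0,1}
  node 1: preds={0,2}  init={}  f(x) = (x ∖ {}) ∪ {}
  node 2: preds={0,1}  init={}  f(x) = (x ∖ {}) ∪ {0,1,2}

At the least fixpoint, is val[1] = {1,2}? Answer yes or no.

Worklist (5 pops):
  #1 pop 0: in={} → {0,1,2} (was {0,2}); enqueue []
  #2 pop 1: in={0,1,2} → {0,1,2} (was {}); enqueue [0]
  #3 pop 2: in={0,1,2} → {0,1,2} (was {}); enqueue [1]
  #4 pop 0: in={0,1,2} → {0,1,2} (no change)
  #5 pop 1: in={0,1,2} → {0,1,2} (no change)

Fixpoint:
  val[0] = {0,1,2}
  val[1] = {0,1,2}
  val[2] = {0,1,2}

no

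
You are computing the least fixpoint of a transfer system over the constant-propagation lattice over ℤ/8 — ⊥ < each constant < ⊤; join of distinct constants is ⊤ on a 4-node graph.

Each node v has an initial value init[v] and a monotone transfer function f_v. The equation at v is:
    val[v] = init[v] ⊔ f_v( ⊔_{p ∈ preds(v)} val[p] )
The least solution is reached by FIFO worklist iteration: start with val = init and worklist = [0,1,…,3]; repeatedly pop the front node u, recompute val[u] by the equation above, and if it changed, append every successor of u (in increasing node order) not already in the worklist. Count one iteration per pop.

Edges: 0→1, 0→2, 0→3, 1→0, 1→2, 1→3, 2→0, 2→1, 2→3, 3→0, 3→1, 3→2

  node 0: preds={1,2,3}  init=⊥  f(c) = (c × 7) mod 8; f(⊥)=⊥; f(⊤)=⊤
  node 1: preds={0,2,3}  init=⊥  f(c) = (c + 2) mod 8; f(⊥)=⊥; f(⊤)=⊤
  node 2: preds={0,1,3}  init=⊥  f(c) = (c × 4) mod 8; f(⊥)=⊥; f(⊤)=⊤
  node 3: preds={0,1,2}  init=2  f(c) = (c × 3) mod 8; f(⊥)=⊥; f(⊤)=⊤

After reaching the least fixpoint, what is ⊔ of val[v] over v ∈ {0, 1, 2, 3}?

Iteration log — 8 steps:
  step 1. node 0  ⊔preds=2  new=6  old=⊥  +wl: 
  step 2. node 1  ⊔preds=⊤  new=⊤  old=⊥  +wl: 0
  step 3. node 2  ⊔preds=⊤  new=⊤  old=⊥  +wl: 1
  step 4. node 3  ⊔preds=⊤  new=⊤  old=2  +wl: 2
  step 5. node 0  ⊔preds=⊤  new=⊤  old=6  +wl: 3
  step 6. node 1  ⊔preds=⊤  new=⊤  stable
  step 7. node 2  ⊔preds=⊤  new=⊤  stable
  step 8. node 3  ⊔preds=⊤  new=⊤  stable

Least fixpoint reached:
  node 0: ⊤
  node 1: ⊤
  node 2: ⊤
  node 3: ⊤

⊤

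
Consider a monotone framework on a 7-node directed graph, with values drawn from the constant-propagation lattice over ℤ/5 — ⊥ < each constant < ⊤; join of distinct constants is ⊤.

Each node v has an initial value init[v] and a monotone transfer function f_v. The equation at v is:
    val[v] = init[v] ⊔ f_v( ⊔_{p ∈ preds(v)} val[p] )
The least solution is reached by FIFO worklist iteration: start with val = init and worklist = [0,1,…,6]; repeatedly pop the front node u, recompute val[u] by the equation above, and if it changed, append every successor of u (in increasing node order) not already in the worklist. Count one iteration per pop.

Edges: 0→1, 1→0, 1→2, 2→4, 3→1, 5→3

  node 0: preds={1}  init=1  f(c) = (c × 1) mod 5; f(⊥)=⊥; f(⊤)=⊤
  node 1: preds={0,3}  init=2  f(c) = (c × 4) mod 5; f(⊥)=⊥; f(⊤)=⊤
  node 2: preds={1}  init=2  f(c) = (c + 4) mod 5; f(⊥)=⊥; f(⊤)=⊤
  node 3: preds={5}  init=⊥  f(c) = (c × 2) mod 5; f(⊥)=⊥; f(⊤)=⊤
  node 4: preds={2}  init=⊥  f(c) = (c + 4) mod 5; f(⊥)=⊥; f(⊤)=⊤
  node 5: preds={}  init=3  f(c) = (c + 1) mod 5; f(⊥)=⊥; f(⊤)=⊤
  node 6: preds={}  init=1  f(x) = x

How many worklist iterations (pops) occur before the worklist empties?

9

Trace (9 dequeues):
  [1] u=0 | in 2 | out ⊤ | prev 1 | push {}
  [2] u=1 | in ⊤ | out ⊤ | prev 2 | push {0}
  [3] u=2 | in ⊤ | out ⊤ | prev 2 | push {}
  [4] u=3 | in 3 | out 1 | prev ⊥ | push {1}
  [5] u=4 | in ⊤ | out ⊤ | prev ⊥ | push {}
  [6] u=5 | in ⊥ | out 3 | ==
  [7] u=6 | in ⊥ | out 1 | ==
  [8] u=0 | in ⊤ | out ⊤ | ==
  [9] u=1 | in ⊤ | out ⊤ | ==

Converged values:
  [0] ⊤
  [1] ⊤
  [2] ⊤
  [3] 1
  [4] ⊤
  [5] 3
  [6] 1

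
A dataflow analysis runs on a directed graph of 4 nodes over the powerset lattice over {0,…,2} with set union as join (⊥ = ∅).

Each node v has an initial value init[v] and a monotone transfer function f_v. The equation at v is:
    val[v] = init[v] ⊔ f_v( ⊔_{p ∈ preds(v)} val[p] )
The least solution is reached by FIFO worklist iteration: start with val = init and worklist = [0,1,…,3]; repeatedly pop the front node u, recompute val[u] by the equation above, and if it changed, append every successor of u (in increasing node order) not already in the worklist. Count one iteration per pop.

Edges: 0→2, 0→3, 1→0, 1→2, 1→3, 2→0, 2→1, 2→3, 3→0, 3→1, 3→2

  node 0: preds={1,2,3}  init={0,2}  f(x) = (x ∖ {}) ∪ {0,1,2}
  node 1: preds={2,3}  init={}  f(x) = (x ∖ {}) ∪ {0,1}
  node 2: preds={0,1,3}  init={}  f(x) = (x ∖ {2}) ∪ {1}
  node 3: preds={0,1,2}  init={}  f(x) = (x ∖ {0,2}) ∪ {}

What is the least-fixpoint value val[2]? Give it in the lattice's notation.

Worklist (7 pops):
  #1 pop 0: in={} → {0,1,2} (was {0,2}); enqueue []
  #2 pop 1: in={} → {0,1} (was {}); enqueue [0]
  #3 pop 2: in={0,1,2} → {0,1} (was {}); enqueue [1]
  #4 pop 3: in={0,1,2} → {1} (was {}); enqueue [2]
  #5 pop 0: in={0,1} → {0,1,2} (no change)
  #6 pop 1: in={0,1} → {0,1} (no change)
  #7 pop 2: in={0,1,2} → {0,1} (no change)

Fixpoint:
  val[0] = {0,1,2}
  val[1] = {0,1}
  val[2] = {0,1}
  val[3] = {1}

{0,1}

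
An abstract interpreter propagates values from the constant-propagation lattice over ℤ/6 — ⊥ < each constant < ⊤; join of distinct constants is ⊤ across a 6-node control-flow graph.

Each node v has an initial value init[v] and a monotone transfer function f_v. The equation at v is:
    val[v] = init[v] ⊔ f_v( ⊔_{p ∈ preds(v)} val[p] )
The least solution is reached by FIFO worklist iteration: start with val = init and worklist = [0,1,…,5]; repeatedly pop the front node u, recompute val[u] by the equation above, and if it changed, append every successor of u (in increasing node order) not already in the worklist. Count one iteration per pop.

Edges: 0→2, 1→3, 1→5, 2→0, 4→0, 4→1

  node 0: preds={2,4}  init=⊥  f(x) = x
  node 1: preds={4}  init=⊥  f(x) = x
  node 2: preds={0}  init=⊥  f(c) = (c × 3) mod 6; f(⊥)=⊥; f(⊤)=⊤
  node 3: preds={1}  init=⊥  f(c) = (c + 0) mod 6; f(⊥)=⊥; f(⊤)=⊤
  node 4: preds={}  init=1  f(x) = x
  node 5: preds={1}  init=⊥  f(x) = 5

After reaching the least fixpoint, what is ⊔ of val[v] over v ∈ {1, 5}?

Iteration log — 9 steps:
  step 1. node 0  ⊔preds=1  new=1  old=⊥  +wl: 
  step 2. node 1  ⊔preds=1  new=1  old=⊥  +wl: 
  step 3. node 2  ⊔preds=1  new=3  old=⊥  +wl: 0
  step 4. node 3  ⊔preds=1  new=1  old=⊥  +wl: 
  step 5. node 4  ⊔preds=⊥  new=1  stable
  step 6. node 5  ⊔preds=1  new=5  old=⊥  +wl: 
  step 7. node 0  ⊔preds=⊤  new=⊤  old=1  +wl: 2
  step 8. node 2  ⊔preds=⊤  new=⊤  old=3  +wl: 0
  step 9. node 0  ⊔preds=⊤  new=⊤  stable

Least fixpoint reached:
  node 0: ⊤
  node 1: 1
  node 2: ⊤
  node 3: 1
  node 4: 1
  node 5: 5

⊤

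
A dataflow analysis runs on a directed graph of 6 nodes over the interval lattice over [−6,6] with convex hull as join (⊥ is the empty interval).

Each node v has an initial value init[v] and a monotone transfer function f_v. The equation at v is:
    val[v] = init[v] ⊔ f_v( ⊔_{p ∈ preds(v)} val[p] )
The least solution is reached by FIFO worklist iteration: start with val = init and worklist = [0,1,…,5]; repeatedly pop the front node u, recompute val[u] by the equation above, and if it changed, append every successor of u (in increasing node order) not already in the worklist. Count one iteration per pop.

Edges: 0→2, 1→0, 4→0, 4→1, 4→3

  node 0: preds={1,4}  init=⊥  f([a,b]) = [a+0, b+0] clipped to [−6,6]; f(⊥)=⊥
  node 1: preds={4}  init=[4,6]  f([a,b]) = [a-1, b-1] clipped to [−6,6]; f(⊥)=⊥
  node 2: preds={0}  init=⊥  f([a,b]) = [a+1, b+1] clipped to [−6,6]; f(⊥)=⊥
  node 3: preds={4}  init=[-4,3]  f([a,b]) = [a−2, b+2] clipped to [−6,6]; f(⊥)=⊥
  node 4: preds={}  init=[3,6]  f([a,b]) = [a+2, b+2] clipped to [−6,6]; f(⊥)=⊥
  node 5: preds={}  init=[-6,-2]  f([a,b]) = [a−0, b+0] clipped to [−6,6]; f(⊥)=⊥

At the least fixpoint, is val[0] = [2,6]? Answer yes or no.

Trace (8 dequeues):
  [1] u=0 | in [3,6] | out [3,6] | prev ⊥ | push {}
  [2] u=1 | in [3,6] | out [2,6] | prev [4,6] | push {0}
  [3] u=2 | in [3,6] | out [4,6] | prev ⊥ | push {}
  [4] u=3 | in [3,6] | out [-4,6] | prev [-4,3] | push {}
  [5] u=4 | in ⊥ | out [3,6] | ==
  [6] u=5 | in ⊥ | out [-6,-2] | ==
  [7] u=0 | in [2,6] | out [2,6] | prev [3,6] | push {2}
  [8] u=2 | in [2,6] | out [3,6] | prev [4,6] | push {}

Converged values:
  [0] [2,6]
  [1] [2,6]
  [2] [3,6]
  [3] [-4,6]
  [4] [3,6]
  [5] [-6,-2]

yes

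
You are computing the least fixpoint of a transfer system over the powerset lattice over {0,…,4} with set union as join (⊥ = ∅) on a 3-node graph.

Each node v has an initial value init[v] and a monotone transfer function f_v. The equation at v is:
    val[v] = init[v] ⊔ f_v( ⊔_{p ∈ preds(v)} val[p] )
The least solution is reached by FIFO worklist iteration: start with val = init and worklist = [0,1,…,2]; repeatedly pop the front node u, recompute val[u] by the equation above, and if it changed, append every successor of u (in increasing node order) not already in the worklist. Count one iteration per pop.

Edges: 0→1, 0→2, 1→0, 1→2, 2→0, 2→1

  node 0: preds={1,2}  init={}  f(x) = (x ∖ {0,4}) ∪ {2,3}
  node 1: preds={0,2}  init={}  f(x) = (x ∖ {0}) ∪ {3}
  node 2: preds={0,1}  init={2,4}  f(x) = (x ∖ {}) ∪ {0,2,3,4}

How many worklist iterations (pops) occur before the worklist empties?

Iteration log — 5 steps:
  step 1. node 0  ⊔preds={2,4}  new={2,3}  old={}  +wl: 
  step 2. node 1  ⊔preds={2,3,4}  new={2,3,4}  old={}  +wl: 0
  step 3. node 2  ⊔preds={2,3,4}  new={0,2,3,4}  old={2,4}  +wl: 1
  step 4. node 0  ⊔preds={0,2,3,4}  new={2,3}  stable
  step 5. node 1  ⊔preds={0,2,3,4}  new={2,3,4}  stable

Least fixpoint reached:
  node 0: {2,3}
  node 1: {2,3,4}
  node 2: {0,2,3,4}

5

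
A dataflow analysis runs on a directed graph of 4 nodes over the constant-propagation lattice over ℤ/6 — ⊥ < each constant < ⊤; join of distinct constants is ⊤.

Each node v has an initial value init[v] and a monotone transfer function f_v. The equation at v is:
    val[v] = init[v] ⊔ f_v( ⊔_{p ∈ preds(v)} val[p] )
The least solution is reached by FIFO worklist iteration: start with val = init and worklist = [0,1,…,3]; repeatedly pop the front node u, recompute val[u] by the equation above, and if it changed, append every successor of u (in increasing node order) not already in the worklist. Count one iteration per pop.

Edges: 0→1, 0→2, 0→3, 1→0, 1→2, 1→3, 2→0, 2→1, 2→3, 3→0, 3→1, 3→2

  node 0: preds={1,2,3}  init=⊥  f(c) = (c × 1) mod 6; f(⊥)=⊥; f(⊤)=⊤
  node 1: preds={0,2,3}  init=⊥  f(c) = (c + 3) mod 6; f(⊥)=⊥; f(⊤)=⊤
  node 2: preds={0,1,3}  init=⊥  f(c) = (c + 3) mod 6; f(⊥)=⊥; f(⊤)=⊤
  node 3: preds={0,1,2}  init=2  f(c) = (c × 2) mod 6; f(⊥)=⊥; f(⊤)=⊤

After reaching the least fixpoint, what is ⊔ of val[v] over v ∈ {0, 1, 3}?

⊤

Iteration log — 9 steps:
  step 1. node 0  ⊔preds=2  new=2  old=⊥  +wl: 
  step 2. node 1  ⊔preds=2  new=5  old=⊥  +wl: 0
  step 3. node 2  ⊔preds=⊤  new=⊤  old=⊥  +wl: 1
  step 4. node 3  ⊔preds=⊤  new=⊤  old=2  +wl: 2
  step 5. node 0  ⊔preds=⊤  new=⊤  old=2  +wl: 3
  step 6. node 1  ⊔preds=⊤  new=⊤  old=5  +wl: 0
  step 7. node 2  ⊔preds=⊤  new=⊤  stable
  step 8. node 3  ⊔preds=⊤  new=⊤  stable
  step 9. node 0  ⊔preds=⊤  new=⊤  stable

Least fixpoint reached:
  node 0: ⊤
  node 1: ⊤
  node 2: ⊤
  node 3: ⊤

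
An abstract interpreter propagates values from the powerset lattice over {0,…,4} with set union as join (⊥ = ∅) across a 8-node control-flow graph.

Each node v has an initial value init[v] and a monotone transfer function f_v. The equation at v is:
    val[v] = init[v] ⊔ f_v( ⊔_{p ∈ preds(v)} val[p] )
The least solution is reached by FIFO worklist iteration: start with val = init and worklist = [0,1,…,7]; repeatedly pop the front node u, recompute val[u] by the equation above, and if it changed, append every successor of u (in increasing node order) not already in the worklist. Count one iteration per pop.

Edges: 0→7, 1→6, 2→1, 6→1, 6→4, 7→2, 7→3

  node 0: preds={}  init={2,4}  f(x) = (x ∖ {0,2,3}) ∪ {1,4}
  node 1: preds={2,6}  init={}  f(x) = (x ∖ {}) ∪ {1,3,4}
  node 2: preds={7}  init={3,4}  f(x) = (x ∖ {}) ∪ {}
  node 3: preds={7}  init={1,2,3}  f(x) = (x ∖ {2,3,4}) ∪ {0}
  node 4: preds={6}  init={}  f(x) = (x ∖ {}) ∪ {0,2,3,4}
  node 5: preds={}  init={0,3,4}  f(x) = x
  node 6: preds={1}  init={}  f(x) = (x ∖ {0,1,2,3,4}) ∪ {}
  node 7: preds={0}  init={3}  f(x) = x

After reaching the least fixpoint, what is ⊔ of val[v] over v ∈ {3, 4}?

{0,1,2,3,4}

Iteration log — 12 steps:
  step 1. node 0  ⊔preds={}  new={1,2,4}  old={2,4}  +wl: 
  step 2. node 1  ⊔preds={3,4}  new={1,3,4}  old={}  +wl: 
  step 3. node 2  ⊔preds={3}  new={3,4}  stable
  step 4. node 3  ⊔preds={3}  new={0,1,2,3}  old={1,2,3}  +wl: 
  step 5. node 4  ⊔preds={}  new={0,2,3,4}  old={}  +wl: 
  step 6. node 5  ⊔preds={}  new={0,3,4}  stable
  step 7. node 6  ⊔preds={1,3,4}  new={}  stable
  step 8. node 7  ⊔preds={1,2,4}  new={1,2,3,4}  old={3}  +wl: 2,3
  step 9. node 2  ⊔preds={1,2,3,4}  new={1,2,3,4}  old={3,4}  +wl: 1
  step 10. node 3  ⊔preds={1,2,3,4}  new={0,1,2,3}  stable
  step 11. node 1  ⊔preds={1,2,3,4}  new={1,2,3,4}  old={1,3,4}  +wl: 6
  step 12. node 6  ⊔preds={1,2,3,4}  new={}  stable

Least fixpoint reached:
  node 0: {1,2,4}
  node 1: {1,2,3,4}
  node 2: {1,2,3,4}
  node 3: {0,1,2,3}
  node 4: {0,2,3,4}
  node 5: {0,3,4}
  node 6: {}
  node 7: {1,2,3,4}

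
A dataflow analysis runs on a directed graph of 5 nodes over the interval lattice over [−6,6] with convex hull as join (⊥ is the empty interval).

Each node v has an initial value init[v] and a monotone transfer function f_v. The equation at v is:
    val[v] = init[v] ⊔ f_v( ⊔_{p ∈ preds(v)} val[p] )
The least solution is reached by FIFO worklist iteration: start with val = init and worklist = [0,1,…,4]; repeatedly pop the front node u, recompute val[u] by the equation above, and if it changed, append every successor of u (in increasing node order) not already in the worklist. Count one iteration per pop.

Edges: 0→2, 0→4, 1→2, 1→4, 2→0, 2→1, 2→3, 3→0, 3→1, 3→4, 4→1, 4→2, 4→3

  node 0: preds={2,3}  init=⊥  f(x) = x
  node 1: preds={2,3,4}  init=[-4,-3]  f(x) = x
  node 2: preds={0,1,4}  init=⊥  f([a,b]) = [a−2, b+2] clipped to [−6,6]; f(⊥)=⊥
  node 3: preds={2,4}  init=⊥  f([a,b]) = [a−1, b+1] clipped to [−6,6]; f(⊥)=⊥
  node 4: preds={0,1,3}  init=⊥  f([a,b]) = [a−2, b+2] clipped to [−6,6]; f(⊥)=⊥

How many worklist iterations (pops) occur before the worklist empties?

19

Trace (19 dequeues):
  [1] u=0 | in ⊥ | out ⊥ | ==
  [2] u=1 | in ⊥ | out [-4,-3] | ==
  [3] u=2 | in [-4,-3] | out [-6,-1] | prev ⊥ | push {0,1}
  [4] u=3 | in [-6,-1] | out [-6,0] | prev ⊥ | push {}
  [5] u=4 | in [-6,0] | out [-6,2] | prev ⊥ | push {2,3}
  [6] u=0 | in [-6,0] | out [-6,0] | prev ⊥ | push {4}
  [7] u=1 | in [-6,2] | out [-6,2] | prev [-4,-3] | push {}
  [8] u=2 | in [-6,2] | out [-6,4] | prev [-6,-1] | push {0,1}
  [9] u=3 | in [-6,4] | out [-6,5] | prev [-6,0] | push {}
  [10] u=4 | in [-6,5] | out [-6,6] | prev [-6,2] | push {2,3}
  [11] u=0 | in [-6,5] | out [-6,5] | prev [-6,0] | push {4}
  [12] u=1 | in [-6,6] | out [-6,6] | prev [-6,2] | push {}
  [13] u=2 | in [-6,6] | out [-6,6] | prev [-6,4] | push {0,1}
  [14] u=3 | in [-6,6] | out [-6,6] | prev [-6,5] | push {}
  [15] u=4 | in [-6,6] | out [-6,6] | ==
  [16] u=0 | in [-6,6] | out [-6,6] | prev [-6,5] | push {2,4}
  [17] u=1 | in [-6,6] | out [-6,6] | ==
  [18] u=2 | in [-6,6] | out [-6,6] | ==
  [19] u=4 | in [-6,6] | out [-6,6] | ==

Converged values:
  [0] [-6,6]
  [1] [-6,6]
  [2] [-6,6]
  [3] [-6,6]
  [4] [-6,6]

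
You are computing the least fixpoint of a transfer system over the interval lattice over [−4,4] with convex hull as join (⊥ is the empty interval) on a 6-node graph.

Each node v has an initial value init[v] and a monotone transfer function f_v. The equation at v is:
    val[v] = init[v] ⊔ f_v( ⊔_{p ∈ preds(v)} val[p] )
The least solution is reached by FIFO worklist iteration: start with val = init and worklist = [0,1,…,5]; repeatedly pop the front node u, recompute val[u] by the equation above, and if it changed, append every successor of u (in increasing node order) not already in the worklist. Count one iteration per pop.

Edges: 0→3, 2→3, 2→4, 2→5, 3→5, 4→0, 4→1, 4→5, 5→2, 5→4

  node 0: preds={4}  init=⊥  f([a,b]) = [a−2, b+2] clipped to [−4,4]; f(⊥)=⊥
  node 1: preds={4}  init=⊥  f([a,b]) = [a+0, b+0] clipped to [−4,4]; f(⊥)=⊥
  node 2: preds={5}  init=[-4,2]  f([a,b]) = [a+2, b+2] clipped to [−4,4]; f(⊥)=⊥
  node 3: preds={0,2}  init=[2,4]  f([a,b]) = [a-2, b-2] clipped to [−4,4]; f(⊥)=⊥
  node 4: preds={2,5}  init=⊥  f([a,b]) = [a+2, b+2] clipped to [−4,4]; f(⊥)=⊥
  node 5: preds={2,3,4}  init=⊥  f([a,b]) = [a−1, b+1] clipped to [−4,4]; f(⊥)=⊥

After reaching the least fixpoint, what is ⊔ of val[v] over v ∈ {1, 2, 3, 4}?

[-4,4]

Worklist (12 pops):
  #1 pop 0: in=⊥ → ⊥ (no change)
  #2 pop 1: in=⊥ → ⊥ (no change)
  #3 pop 2: in=⊥ → [-4,2] (no change)
  #4 pop 3: in=[-4,2] → [-4,4] (was [2,4]); enqueue []
  #5 pop 4: in=[-4,2] → [-2,4] (was ⊥); enqueue [0,1]
  #6 pop 5: in=[-4,4] → [-4,4] (was ⊥); enqueue [2,4]
  #7 pop 0: in=[-2,4] → [-4,4] (was ⊥); enqueue [3]
  #8 pop 1: in=[-2,4] → [-2,4] (was ⊥); enqueue []
  #9 pop 2: in=[-4,4] → [-4,4] (was [-4,2]); enqueue [5]
  #10 pop 4: in=[-4,4] → [-2,4] (no change)
  #11 pop 3: in=[-4,4] → [-4,4] (no change)
  #12 pop 5: in=[-4,4] → [-4,4] (no change)

Fixpoint:
  val[0] = [-4,4]
  val[1] = [-2,4]
  val[2] = [-4,4]
  val[3] = [-4,4]
  val[4] = [-2,4]
  val[5] = [-4,4]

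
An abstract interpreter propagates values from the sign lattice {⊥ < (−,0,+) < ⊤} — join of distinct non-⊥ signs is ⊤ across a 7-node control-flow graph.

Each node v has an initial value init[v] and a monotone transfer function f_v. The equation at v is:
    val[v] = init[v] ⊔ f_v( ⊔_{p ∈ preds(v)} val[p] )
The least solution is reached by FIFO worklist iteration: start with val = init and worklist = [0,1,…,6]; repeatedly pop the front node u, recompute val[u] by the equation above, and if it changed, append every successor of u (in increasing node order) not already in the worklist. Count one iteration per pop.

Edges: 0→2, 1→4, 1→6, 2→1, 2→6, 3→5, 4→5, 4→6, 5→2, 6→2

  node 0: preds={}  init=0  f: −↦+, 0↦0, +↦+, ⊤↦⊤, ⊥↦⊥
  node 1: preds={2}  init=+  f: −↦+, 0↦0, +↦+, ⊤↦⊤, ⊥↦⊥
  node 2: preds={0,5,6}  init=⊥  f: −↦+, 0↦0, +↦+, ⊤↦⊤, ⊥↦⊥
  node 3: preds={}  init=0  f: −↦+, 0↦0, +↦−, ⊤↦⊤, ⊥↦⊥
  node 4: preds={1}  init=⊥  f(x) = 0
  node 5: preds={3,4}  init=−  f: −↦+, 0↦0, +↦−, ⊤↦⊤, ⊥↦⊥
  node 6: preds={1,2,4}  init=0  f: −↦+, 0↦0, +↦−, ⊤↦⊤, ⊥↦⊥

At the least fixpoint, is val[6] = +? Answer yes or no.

no

Iteration log — 11 steps:
  step 1. node 0  ⊔preds=⊥  new=0  stable
  step 2. node 1  ⊔preds=⊥  new=+  stable
  step 3. node 2  ⊔preds=⊤  new=⊤  old=⊥  +wl: 1
  step 4. node 3  ⊔preds=⊥  new=0  stable
  step 5. node 4  ⊔preds=+  new=0  old=⊥  +wl: 
  step 6. node 5  ⊔preds=0  new=⊤  old=−  +wl: 2
  step 7. node 6  ⊔preds=⊤  new=⊤  old=0  +wl: 
  step 8. node 1  ⊔preds=⊤  new=⊤  old=+  +wl: 4,6
  step 9. node 2  ⊔preds=⊤  new=⊤  stable
  step 10. node 4  ⊔preds=⊤  new=0  stable
  step 11. node 6  ⊔preds=⊤  new=⊤  stable

Least fixpoint reached:
  node 0: 0
  node 1: ⊤
  node 2: ⊤
  node 3: 0
  node 4: 0
  node 5: ⊤
  node 6: ⊤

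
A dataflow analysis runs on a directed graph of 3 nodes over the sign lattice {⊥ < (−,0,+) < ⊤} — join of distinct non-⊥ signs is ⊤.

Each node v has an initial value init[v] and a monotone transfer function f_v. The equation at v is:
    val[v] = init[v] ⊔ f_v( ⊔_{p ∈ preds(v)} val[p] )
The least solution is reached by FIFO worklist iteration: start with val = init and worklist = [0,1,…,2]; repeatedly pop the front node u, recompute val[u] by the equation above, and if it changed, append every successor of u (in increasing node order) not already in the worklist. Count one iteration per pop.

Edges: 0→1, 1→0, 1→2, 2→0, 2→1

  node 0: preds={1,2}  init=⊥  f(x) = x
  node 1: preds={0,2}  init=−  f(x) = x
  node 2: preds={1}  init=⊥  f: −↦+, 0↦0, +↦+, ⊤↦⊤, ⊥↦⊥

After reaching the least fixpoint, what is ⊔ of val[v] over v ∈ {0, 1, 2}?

Iteration log — 9 steps:
  step 1. node 0  ⊔preds=−  new=−  old=⊥  +wl: 
  step 2. node 1  ⊔preds=−  new=−  stable
  step 3. node 2  ⊔preds=−  new=+  old=⊥  +wl: 0,1
  step 4. node 0  ⊔preds=⊤  new=⊤  old=−  +wl: 
  step 5. node 1  ⊔preds=⊤  new=⊤  old=−  +wl: 0,2
  step 6. node 0  ⊔preds=⊤  new=⊤  stable
  step 7. node 2  ⊔preds=⊤  new=⊤  old=+  +wl: 0,1
  step 8. node 0  ⊔preds=⊤  new=⊤  stable
  step 9. node 1  ⊔preds=⊤  new=⊤  stable

Least fixpoint reached:
  node 0: ⊤
  node 1: ⊤
  node 2: ⊤

⊤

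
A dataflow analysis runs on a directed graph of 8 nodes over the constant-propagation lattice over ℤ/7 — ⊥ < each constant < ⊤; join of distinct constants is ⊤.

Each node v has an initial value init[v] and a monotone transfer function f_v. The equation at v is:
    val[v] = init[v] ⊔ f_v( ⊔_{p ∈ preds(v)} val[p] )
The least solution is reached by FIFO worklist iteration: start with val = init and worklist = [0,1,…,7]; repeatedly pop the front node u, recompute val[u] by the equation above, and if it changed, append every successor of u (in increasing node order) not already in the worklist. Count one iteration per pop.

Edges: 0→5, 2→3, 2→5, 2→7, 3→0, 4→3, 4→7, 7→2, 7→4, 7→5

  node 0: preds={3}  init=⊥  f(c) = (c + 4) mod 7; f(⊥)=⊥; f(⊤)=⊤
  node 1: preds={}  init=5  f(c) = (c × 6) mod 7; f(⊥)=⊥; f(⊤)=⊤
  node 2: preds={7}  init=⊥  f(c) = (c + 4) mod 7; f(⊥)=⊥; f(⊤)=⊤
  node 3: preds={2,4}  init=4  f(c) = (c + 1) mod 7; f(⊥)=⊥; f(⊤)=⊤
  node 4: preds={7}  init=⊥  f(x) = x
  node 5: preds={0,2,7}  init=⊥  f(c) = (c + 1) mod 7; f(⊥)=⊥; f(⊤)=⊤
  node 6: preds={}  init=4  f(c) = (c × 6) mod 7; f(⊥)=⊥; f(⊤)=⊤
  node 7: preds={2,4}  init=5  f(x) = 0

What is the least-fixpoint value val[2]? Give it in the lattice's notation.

⊤

Trace (15 dequeues):
  [1] u=0 | in 4 | out 1 | prev ⊥ | push {}
  [2] u=1 | in ⊥ | out 5 | ==
  [3] u=2 | in 5 | out 2 | prev ⊥ | push {}
  [4] u=3 | in 2 | out ⊤ | prev 4 | push {0}
  [5] u=4 | in 5 | out 5 | prev ⊥ | push {3}
  [6] u=5 | in ⊤ | out ⊤ | prev ⊥ | push {}
  [7] u=6 | in ⊥ | out 4 | ==
  [8] u=7 | in ⊤ | out ⊤ | prev 5 | push {2,4,5}
  [9] u=0 | in ⊤ | out ⊤ | prev 1 | push {}
  [10] u=3 | in ⊤ | out ⊤ | ==
  [11] u=2 | in ⊤ | out ⊤ | prev 2 | push {3,7}
  [12] u=4 | in ⊤ | out ⊤ | prev 5 | push {}
  [13] u=5 | in ⊤ | out ⊤ | ==
  [14] u=3 | in ⊤ | out ⊤ | ==
  [15] u=7 | in ⊤ | out ⊤ | ==

Converged values:
  [0] ⊤
  [1] 5
  [2] ⊤
  [3] ⊤
  [4] ⊤
  [5] ⊤
  [6] 4
  [7] ⊤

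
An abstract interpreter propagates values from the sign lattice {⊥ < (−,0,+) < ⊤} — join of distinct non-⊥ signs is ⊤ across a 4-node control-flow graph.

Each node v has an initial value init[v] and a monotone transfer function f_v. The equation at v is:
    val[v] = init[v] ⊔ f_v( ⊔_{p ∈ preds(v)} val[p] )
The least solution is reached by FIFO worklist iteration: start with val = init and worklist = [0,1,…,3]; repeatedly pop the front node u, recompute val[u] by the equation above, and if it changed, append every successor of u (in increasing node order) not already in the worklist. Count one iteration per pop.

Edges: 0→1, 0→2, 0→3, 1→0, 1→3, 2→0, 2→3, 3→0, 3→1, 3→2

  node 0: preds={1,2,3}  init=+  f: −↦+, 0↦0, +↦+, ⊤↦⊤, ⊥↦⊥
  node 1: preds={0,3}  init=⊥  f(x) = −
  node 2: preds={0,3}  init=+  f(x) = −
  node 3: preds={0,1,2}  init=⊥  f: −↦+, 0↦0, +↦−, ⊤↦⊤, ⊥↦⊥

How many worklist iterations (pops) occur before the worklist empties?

Iteration log — 8 steps:
  step 1. node 0  ⊔preds=+  new=+  stable
  step 2. node 1  ⊔preds=+  new=−  old=⊥  +wl: 0
  step 3. node 2  ⊔preds=+  new=⊤  old=+  +wl: 
  step 4. node 3  ⊔preds=⊤  new=⊤  old=⊥  +wl: 1,2
  step 5. node 0  ⊔preds=⊤  new=⊤  old=+  +wl: 3
  step 6. node 1  ⊔preds=⊤  new=−  stable
  step 7. node 2  ⊔preds=⊤  new=⊤  stable
  step 8. node 3  ⊔preds=⊤  new=⊤  stable

Least fixpoint reached:
  node 0: ⊤
  node 1: −
  node 2: ⊤
  node 3: ⊤

8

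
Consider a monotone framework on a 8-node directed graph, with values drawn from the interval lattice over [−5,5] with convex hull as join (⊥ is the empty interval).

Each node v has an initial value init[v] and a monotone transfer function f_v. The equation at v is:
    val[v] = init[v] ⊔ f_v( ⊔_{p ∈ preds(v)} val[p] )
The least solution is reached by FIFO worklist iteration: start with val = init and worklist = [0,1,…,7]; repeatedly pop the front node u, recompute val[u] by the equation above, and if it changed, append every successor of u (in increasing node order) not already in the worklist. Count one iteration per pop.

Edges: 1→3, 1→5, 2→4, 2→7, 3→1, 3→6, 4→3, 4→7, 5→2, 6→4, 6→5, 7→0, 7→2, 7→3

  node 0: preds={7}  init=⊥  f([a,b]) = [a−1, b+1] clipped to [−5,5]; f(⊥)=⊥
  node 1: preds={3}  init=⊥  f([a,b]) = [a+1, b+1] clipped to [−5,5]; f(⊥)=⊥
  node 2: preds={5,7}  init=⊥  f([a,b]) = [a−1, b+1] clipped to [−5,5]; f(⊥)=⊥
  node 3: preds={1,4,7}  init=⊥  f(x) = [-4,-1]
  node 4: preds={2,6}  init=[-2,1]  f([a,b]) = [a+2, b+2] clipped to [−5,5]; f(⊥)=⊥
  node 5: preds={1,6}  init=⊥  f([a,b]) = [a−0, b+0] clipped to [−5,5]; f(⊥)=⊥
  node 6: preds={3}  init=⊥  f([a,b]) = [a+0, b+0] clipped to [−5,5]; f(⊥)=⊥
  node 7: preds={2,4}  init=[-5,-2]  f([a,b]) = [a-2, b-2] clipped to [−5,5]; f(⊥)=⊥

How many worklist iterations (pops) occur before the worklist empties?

Trace (31 dequeues):
  [1] u=0 | in [-5,-2] | out [-5,-1] | prev ⊥ | push {}
  [2] u=1 | in ⊥ | out ⊥ | ==
  [3] u=2 | in [-5,-2] | out [-5,-1] | prev ⊥ | push {}
  [4] u=3 | in [-5,1] | out [-4,-1] | prev ⊥ | push {1}
  [5] u=4 | in [-5,-1] | out [-3,1] | prev [-2,1] | push {3}
  [6] u=5 | in ⊥ | out ⊥ | ==
  [7] u=6 | in [-4,-1] | out [-4,-1] | prev ⊥ | push {4,5}
  [8] u=7 | in [-5,1] | out [-5,-1] | prev [-5,-2] | push {0,2}
  [9] u=1 | in [-4,-1] | out [-3,0] | prev ⊥ | push {}
  [10] u=3 | in [-5,1] | out [-4,-1] | ==
  [11] u=4 | in [-5,-1] | out [-3,1] | ==
  [12] u=5 | in [-4,0] | out [-4,0] | prev ⊥ | push {}
  [13] u=0 | in [-5,-1] | out [-5,0] | prev [-5,-1] | push {}
  [14] u=2 | in [-5,0] | out [-5,1] | prev [-5,-1] | push {4,7}
  [15] u=4 | in [-5,1] | out [-3,3] | prev [-3,1] | push {3}
  [16] u=7 | in [-5,3] | out [-5,1] | prev [-5,-1] | push {0,2}
  [17] u=3 | in [-5,3] | out [-4,-1] | ==
  [18] u=0 | in [-5,1] | out [-5,2] | prev [-5,0] | push {}
  [19] u=2 | in [-5,1] | out [-5,2] | prev [-5,1] | push {4,7}
  [20] u=4 | in [-5,2] | out [-3,4] | prev [-3,3] | push {3}
  [21] u=7 | in [-5,4] | out [-5,2] | prev [-5,1] | push {0,2}
  [22] u=3 | in [-5,4] | out [-4,-1] | ==
  [23] u=0 | in [-5,2] | out [-5,3] | prev [-5,2] | push {}
  [24] u=2 | in [-5,2] | out [-5,3] | prev [-5,2] | push {4,7}
  [25] u=4 | in [-5,3] | out [-3,5] | prev [-3,4] | push {3}
  [26] u=7 | in [-5,5] | out [-5,3] | prev [-5,2] | push {0,2}
  [27] u=3 | in [-5,5] | out [-4,-1] | ==
  [28] u=0 | in [-5,3] | out [-5,4] | prev [-5,3] | push {}
  [29] u=2 | in [-5,3] | out [-5,4] | prev [-5,3] | push {4,7}
  [30] u=4 | in [-5,4] | out [-3,5] | ==
  [31] u=7 | in [-5,5] | out [-5,3] | ==

Converged values:
  [0] [-5,4]
  [1] [-3,0]
  [2] [-5,4]
  [3] [-4,-1]
  [4] [-3,5]
  [5] [-4,0]
  [6] [-4,-1]
  [7] [-5,3]

31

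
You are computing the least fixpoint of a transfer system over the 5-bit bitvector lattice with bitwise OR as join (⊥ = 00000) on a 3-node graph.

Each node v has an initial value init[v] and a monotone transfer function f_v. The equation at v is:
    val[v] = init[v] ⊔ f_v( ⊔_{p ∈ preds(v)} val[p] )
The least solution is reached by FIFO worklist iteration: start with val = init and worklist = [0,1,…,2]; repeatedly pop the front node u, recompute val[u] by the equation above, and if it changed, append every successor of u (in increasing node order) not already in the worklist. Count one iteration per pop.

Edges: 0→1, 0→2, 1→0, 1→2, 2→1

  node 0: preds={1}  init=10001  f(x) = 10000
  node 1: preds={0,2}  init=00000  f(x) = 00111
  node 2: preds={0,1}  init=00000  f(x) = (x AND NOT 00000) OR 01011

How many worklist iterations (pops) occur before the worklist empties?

5

Iteration log — 5 steps:
  step 1. node 0  ⊔preds=00000  new=10001  stable
  step 2. node 1  ⊔preds=10001  new=00111  old=00000  +wl: 0
  step 3. node 2  ⊔preds=10111  new=11111  old=00000  +wl: 1
  step 4. node 0  ⊔preds=00111  new=10001  stable
  step 5. node 1  ⊔preds=11111  new=00111  stable

Least fixpoint reached:
  node 0: 10001
  node 1: 00111
  node 2: 11111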